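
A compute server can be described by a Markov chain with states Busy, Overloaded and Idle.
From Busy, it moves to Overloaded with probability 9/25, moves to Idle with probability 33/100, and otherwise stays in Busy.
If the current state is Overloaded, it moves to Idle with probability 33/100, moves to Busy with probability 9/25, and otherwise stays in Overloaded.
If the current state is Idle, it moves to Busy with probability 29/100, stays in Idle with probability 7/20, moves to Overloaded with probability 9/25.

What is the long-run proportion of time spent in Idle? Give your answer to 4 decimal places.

Let the stationary distribution be π with π = πP and π_1 + π_2 + π_3 = 1.
π_1 = 0.31·π_1 + 0.36·π_2 + 0.29·π_3
π_2 = 0.36·π_1 + 0.31·π_2 + 0.36·π_3
Solving with the normalization constraint gives π = (0.3204, 0.3429, 0.3367).
So the stationary probability of Idle is 0.3367.

0.3367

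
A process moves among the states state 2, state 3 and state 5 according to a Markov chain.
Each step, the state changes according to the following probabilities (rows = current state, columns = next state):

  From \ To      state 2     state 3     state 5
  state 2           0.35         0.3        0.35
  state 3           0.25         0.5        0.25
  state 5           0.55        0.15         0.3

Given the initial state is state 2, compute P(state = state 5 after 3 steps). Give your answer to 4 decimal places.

0.3041

Propagate the distribution vector 3 steps from state 2.
After 0 steps: (1.0000, 0.0000, 0.0000)
After 1 step: (0.3500, 0.3000, 0.3500)
After 2 steps: (0.3900, 0.3075, 0.3025)
After 3 steps: (0.3798, 0.3161, 0.3041)
P(in state 5 after 3 steps) = 0.3041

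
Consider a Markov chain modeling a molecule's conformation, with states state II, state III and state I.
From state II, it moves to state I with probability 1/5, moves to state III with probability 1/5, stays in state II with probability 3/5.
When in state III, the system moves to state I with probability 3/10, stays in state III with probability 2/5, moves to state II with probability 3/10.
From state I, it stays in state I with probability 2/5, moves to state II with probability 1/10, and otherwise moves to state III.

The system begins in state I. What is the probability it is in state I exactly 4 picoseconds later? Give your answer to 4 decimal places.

0.2999

Propagate the distribution vector 4 picoseconds from state I.
After 0 picoseconds: (0.0000, 0.0000, 1.0000)
After 1 picosecond: (0.1000, 0.5000, 0.4000)
After 2 picoseconds: (0.2500, 0.4200, 0.3300)
After 3 picoseconds: (0.3090, 0.3830, 0.3080)
After 4 picoseconds: (0.3311, 0.3690, 0.2999)
P(in state I after 4 picoseconds) = 0.2999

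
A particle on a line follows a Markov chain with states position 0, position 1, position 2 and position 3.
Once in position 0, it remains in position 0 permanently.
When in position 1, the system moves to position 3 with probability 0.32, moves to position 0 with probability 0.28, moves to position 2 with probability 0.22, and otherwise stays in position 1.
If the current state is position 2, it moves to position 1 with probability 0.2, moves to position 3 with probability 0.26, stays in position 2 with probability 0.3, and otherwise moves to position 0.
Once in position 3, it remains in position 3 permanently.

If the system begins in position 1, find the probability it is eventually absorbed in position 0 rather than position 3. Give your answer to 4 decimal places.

Let h(s) be the probability of absorption at position 0 starting from transient state s. Then h(position 0) = 1 and h(position 3) = 0. By first-step analysis:
h(position 1) = 0.28·1 + 0.18·h(position 1) + 0.22·h(position 2) + 0.32·0
h(position 2) = 0.24·1 + 0.2·h(position 1) + 0.3·h(position 2) + 0.26·0
Solving: h(position 1) = 0.4694, h(position 2) = 0.4770.
Starting from position 1, the probability is 0.4694.

0.4694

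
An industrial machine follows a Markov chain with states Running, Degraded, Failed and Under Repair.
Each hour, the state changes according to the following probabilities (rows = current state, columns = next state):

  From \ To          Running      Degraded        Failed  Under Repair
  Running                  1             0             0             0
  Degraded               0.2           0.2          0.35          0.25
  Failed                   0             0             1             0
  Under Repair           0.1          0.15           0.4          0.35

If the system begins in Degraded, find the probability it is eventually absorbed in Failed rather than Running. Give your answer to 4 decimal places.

0.6788

Let h(s) be the probability of absorption at Failed starting from transient state s. Then h(Failed) = 1 and h(Running) = 0. By first-step analysis:
h(Degraded) = 0.2·0 + 0.2·h(Degraded) + 0.35·1 + 0.25·h(Under Repair)
h(Under Repair) = 0.1·0 + 0.15·h(Degraded) + 0.4·1 + 0.35·h(Under Repair)
Solving: h(Degraded) = 0.6788, h(Under Repair) = 0.7720.
Starting from Degraded, the probability is 0.6788.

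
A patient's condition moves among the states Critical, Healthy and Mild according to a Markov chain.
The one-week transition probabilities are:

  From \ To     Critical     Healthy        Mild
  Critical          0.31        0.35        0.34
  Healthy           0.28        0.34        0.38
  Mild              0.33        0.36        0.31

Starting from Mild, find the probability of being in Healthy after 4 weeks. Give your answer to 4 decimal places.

Propagate the distribution vector 4 weeks from Mild.
After 0 weeks: (0.0000, 0.0000, 1.0000)
After 1 week: (0.3300, 0.3600, 0.3100)
After 2 weeks: (0.3054, 0.3495, 0.3451)
After 3 weeks: (0.3064, 0.3500, 0.3436)
After 4 weeks: (0.3064, 0.3499, 0.3437)
P(in Healthy after 4 weeks) = 0.3499

0.3499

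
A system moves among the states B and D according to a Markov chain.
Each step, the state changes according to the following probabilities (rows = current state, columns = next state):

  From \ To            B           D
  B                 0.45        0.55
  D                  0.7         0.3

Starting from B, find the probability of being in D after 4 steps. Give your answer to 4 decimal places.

0.4383

Propagate the distribution vector 4 steps from B.
After 0 steps: (1.0000, 0.0000)
After 1 step: (0.4500, 0.5500)
After 2 steps: (0.5875, 0.4125)
After 3 steps: (0.5531, 0.4469)
After 4 steps: (0.5617, 0.4383)
P(in D after 4 steps) = 0.4383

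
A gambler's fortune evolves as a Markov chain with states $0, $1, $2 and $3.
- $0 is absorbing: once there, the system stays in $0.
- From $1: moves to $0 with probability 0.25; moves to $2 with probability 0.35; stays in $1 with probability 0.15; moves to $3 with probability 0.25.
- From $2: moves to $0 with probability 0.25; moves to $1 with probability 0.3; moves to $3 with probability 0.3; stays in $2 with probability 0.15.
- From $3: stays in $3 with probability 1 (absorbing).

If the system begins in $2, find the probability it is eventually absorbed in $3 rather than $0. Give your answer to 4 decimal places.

Let h(s) be the probability of absorption at $3 starting from transient state s. Then h($3) = 1 and h($0) = 0. By first-step analysis:
h($1) = 0.25·0 + 0.15·h($1) + 0.35·h($2) + 0.25·1
h($2) = 0.25·0 + 0.3·h($1) + 0.15·h($2) + 0.3·1
Solving: h($1) = 0.5142, h($2) = 0.5344.
Starting from $2, the probability is 0.5344.

0.5344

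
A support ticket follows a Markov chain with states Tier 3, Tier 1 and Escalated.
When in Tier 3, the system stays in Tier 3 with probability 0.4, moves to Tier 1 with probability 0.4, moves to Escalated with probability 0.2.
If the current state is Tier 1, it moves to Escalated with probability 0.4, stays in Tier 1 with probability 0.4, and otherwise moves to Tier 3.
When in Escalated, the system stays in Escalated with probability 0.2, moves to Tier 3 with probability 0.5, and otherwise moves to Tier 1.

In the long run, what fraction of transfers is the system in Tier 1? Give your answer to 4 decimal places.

0.3725

Let the stationary distribution be π with π = πP and π_1 + π_2 + π_3 = 1.
π_1 = 0.4·π_1 + 0.2·π_2 + 0.5·π_3
π_2 = 0.4·π_1 + 0.4·π_2 + 0.3·π_3
Solving with the normalization constraint gives π = (0.3529, 0.3725, 0.2745).
So the stationary probability of Tier 1 is 0.3725.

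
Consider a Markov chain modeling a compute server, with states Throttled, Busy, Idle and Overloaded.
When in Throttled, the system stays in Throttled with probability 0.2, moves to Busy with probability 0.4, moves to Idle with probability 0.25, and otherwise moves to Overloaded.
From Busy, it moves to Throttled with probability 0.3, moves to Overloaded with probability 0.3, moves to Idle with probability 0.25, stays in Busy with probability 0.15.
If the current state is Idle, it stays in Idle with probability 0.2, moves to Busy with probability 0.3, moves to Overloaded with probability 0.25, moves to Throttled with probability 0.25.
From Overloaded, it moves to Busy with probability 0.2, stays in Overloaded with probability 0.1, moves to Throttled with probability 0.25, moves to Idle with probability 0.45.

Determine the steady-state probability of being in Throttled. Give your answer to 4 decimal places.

0.2507

Let the stationary distribution be π with π = πP and π_1 + π_2 + π_3 + π_4 = 1.
π_1 = 0.2·π_1 + 0.3·π_2 + 0.25·π_3 + 0.25·π_4
π_2 = 0.4·π_1 + 0.15·π_2 + 0.3·π_3 + 0.2·π_4
π_3 = 0.25·π_1 + 0.25·π_2 + 0.2·π_3 + 0.45·π_4
Solving with the normalization constraint gives π = (0.2507, 0.2647, 0.2775, 0.2071).
So the stationary probability of Throttled is 0.2507.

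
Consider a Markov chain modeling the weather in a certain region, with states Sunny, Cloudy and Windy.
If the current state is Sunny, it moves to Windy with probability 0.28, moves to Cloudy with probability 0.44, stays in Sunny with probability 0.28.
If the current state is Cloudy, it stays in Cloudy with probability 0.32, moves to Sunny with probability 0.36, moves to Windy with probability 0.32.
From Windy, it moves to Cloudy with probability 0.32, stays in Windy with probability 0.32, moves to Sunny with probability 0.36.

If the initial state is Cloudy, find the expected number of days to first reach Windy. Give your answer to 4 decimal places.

3.2609

Let t(s) be the expected number of days to first reach Windy from state s, with t(Windy) = 0. Conditioning on the first day:
t(Sunny) = 1 + 0.28·t(Sunny) + 0.44·t(Cloudy)
t(Cloudy) = 1 + 0.36·t(Sunny) + 0.32·t(Cloudy)
Solving: t(Sunny) = 3.3816, t(Cloudy) = 3.2609.
Expected days from Cloudy to Windy: 3.2609.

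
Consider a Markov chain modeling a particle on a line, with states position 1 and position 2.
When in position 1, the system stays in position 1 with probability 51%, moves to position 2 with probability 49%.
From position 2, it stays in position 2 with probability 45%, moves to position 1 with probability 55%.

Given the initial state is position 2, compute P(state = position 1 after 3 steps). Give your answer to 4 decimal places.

Propagate the distribution vector 3 steps from position 2.
After 0 steps: (0.0000, 1.0000)
After 1 step: (0.5500, 0.4500)
After 2 steps: (0.5280, 0.4720)
After 3 steps: (0.5289, 0.4711)
P(in position 1 after 3 steps) = 0.5289

0.5289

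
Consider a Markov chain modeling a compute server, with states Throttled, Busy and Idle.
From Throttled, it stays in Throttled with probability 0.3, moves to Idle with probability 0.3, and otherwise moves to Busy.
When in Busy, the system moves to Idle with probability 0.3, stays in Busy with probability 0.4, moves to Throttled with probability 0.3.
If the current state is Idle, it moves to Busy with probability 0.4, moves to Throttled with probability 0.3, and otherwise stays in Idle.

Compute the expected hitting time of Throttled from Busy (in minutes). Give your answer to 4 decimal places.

Let t(s) be the expected number of minutes to first reach Throttled from state s, with t(Throttled) = 0. Conditioning on the first minute:
t(Busy) = 1 + 0.4·t(Busy) + 0.3·t(Idle)
t(Idle) = 1 + 0.4·t(Busy) + 0.3·t(Idle)
Solving: t(Busy) = 3.3333, t(Idle) = 3.3333.
Expected minutes from Busy to Throttled: 3.3333.

3.3333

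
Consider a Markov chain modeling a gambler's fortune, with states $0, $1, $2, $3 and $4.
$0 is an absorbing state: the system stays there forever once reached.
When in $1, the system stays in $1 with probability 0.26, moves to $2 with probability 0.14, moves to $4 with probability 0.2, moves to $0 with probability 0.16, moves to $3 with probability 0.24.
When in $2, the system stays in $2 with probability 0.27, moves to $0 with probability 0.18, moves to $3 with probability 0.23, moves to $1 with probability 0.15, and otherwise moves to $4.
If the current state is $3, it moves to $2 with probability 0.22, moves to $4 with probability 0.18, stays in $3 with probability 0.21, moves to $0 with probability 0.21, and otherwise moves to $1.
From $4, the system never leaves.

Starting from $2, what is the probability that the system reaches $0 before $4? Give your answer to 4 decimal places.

Let h(s) be the probability of absorption at $0 starting from transient state s. Then h($0) = 1 and h($4) = 0. By first-step analysis:
h($1) = 0.16·1 + 0.26·h($1) + 0.14·h($2) + 0.24·h($3) + 0.2·0
h($2) = 0.18·1 + 0.15·h($1) + 0.27·h($2) + 0.23·h($3) + 0.17·0
h($3) = 0.21·1 + 0.18·h($1) + 0.22·h($2) + 0.21·h($3) + 0.18·0
Solving: h($1) = 0.4799, h($2) = 0.5079, h($3) = 0.5166.
Starting from $2, the probability is 0.5079.

0.5079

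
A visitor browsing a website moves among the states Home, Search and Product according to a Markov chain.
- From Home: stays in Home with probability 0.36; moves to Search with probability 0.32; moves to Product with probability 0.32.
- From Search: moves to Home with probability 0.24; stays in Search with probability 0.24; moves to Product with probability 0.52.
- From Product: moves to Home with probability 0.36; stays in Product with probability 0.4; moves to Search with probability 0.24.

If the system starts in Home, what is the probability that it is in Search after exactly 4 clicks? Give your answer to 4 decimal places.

0.2662

Propagate the distribution vector 4 clicks from Home.
After 0 clicks: (1.0000, 0.0000, 0.0000)
After 1 click: (0.3600, 0.3200, 0.3200)
After 2 clicks: (0.3216, 0.2688, 0.4096)
After 3 clicks: (0.3277, 0.2657, 0.4065)
After 4 clicks: (0.3281, 0.2662, 0.4057)
P(in Search after 4 clicks) = 0.2662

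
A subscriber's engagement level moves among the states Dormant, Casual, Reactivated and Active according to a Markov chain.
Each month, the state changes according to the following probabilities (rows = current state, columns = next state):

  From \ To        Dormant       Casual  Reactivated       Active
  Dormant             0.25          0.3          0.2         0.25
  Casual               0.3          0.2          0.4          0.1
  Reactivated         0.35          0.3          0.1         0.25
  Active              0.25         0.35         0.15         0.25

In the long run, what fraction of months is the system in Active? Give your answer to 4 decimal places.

Let the stationary distribution be π with π = πP and π_1 + π_2 + π_3 + π_4 = 1.
π_1 = 0.25·π_1 + 0.3·π_2 + 0.35·π_3 + 0.25·π_4
π_2 = 0.3·π_1 + 0.2·π_2 + 0.3·π_3 + 0.35·π_4
π_3 = 0.2·π_1 + 0.4·π_2 + 0.1·π_3 + 0.15·π_4
Solving with the normalization constraint gives π = (0.2865, 0.2822, 0.2237, 0.2077).
So the stationary probability of Active is 0.2077.

0.2077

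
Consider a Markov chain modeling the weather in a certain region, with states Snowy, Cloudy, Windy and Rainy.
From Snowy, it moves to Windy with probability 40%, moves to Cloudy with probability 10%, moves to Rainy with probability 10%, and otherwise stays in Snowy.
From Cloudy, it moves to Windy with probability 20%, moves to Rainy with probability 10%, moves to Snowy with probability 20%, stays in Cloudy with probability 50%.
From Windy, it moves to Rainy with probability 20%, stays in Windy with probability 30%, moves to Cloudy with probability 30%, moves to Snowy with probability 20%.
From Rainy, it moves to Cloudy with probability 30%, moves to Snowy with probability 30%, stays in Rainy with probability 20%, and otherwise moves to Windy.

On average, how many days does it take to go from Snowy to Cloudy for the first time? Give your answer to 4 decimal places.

Let t(s) be the expected number of days to first reach Cloudy from state s, with t(Cloudy) = 0. Conditioning on the first day:
t(Snowy) = 1 + 0.4·t(Snowy) + 0.4·t(Windy) + 0.1·t(Rainy)
t(Windy) = 1 + 0.2·t(Snowy) + 0.3·t(Windy) + 0.2·t(Rainy)
t(Rainy) = 1 + 0.3·t(Snowy) + 0.2·t(Windy) + 0.2·t(Rainy)
Solving: t(Snowy) = 5.0754, t(Windy) = 4.0704, t(Rainy) = 4.1709.
Expected days from Snowy to Cloudy: 5.0754.

5.0754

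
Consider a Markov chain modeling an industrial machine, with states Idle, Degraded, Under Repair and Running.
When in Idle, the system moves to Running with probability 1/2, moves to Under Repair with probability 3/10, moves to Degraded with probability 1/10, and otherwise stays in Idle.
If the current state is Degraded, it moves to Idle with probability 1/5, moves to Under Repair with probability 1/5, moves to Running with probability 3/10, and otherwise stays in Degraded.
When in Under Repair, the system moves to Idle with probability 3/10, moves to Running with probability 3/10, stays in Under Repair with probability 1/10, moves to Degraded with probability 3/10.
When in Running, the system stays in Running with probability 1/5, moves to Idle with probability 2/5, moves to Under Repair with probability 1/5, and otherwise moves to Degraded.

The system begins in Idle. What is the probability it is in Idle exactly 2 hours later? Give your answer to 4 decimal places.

0.3200

Propagate the distribution vector 2 hours from Idle.
After 0 hours: (1.0000, 0.0000, 0.0000, 0.0000)
After 1 hour: (0.1000, 0.1000, 0.3000, 0.5000)
After 2 hours: (0.3200, 0.2300, 0.1800, 0.2700)
P(in Idle after 2 hours) = 0.3200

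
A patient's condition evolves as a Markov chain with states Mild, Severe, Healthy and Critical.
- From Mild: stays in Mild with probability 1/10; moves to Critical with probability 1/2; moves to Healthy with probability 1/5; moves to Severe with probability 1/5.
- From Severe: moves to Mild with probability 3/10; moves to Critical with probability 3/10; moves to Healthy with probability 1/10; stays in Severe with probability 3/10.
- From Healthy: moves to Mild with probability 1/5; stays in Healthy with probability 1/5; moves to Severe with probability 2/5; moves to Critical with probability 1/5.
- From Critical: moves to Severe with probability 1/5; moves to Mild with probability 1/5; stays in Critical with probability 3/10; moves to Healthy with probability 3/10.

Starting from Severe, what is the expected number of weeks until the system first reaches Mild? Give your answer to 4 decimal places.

Let t(s) be the expected number of weeks to first reach Mild from state s, with t(Mild) = 0. Conditioning on the first week:
t(Severe) = 1 + 0.3·t(Severe) + 0.1·t(Healthy) + 0.3·t(Critical)
t(Healthy) = 1 + 0.4·t(Severe) + 0.2·t(Healthy) + 0.2·t(Critical)
t(Critical) = 1 + 0.2·t(Severe) + 0.3·t(Healthy) + 0.3·t(Critical)
Solving: t(Severe) = 3.9316, t(Healthy) = 4.3162, t(Critical) = 4.4017.
Expected weeks from Severe to Mild: 3.9316.

3.9316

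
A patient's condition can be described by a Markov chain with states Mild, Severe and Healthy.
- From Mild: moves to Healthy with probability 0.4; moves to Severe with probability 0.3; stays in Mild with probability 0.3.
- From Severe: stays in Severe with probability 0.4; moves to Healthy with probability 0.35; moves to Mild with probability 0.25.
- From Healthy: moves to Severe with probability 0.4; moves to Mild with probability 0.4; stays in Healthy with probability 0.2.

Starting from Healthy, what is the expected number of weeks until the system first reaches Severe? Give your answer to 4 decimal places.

Let t(s) be the expected number of weeks to first reach Severe from state s, with t(Severe) = 0. Conditioning on the first week:
t(Mild) = 1 + 0.3·t(Mild) + 0.4·t(Healthy)
t(Healthy) = 1 + 0.4·t(Mild) + 0.2·t(Healthy)
Solving: t(Mild) = 3.0000, t(Healthy) = 2.7500.
Expected weeks from Healthy to Severe: 2.7500.

2.7500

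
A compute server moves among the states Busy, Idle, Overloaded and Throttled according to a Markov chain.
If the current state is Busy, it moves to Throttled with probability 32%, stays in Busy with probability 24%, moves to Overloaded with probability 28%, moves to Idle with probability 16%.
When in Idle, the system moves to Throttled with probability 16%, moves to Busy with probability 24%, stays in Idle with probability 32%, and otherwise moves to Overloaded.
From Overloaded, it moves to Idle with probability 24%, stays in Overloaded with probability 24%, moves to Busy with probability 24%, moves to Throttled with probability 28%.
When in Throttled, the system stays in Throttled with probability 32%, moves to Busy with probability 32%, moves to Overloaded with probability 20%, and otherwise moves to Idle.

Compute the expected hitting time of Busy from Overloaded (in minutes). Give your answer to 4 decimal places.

Let t(s) be the expected number of minutes to first reach Busy from state s, with t(Busy) = 0. Conditioning on the first minute:
t(Idle) = 1 + 0.32·t(Idle) + 0.28·t(Overloaded) + 0.16·t(Throttled)
t(Overloaded) = 1 + 0.24·t(Idle) + 0.24·t(Overloaded) + 0.28·t(Throttled)
t(Throttled) = 1 + 0.16·t(Idle) + 0.2·t(Overloaded) + 0.32·t(Throttled)
Solving: t(Idle) = 3.8742, t(Overloaded) = 3.8321, t(Throttled) = 3.5093.
Expected minutes from Overloaded to Busy: 3.8321.

3.8321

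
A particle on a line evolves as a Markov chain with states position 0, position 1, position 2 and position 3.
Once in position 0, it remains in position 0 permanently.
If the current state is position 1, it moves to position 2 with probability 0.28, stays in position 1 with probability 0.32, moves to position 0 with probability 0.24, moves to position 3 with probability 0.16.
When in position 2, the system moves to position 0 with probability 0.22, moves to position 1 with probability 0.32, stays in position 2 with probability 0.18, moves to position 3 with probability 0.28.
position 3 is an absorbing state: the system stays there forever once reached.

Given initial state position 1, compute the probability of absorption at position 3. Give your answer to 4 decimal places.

0.4479

Let h(s) be the probability of absorption at position 3 starting from transient state s. Then h(position 3) = 1 and h(position 0) = 0. By first-step analysis:
h(position 1) = 0.24·0 + 0.32·h(position 1) + 0.28·h(position 2) + 0.16·1
h(position 2) = 0.22·0 + 0.32·h(position 1) + 0.18·h(position 2) + 0.28·1
Solving: h(position 1) = 0.4479, h(position 2) = 0.5162.
Starting from position 1, the probability is 0.4479.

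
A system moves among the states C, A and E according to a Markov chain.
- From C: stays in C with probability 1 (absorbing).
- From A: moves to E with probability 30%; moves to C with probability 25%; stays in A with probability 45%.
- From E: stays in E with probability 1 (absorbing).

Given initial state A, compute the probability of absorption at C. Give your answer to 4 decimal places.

0.4545

Let h(s) be the probability of absorption at C starting from transient state s. Then h(C) = 1 and h(E) = 0. By first-step analysis:
h(A) = 0.25·1 + 0.45·h(A) + 0.3·0
Solving: h(A) = 0.4545.
Starting from A, the probability is 0.4545.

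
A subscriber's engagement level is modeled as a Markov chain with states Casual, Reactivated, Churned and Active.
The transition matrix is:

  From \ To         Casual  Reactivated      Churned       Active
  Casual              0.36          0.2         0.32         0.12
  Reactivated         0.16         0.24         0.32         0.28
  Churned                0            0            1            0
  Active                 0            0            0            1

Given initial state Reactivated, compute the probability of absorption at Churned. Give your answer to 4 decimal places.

0.5634

Let h(s) be the probability of absorption at Churned starting from transient state s. Then h(Churned) = 1 and h(Active) = 0. By first-step analysis:
h(Casual) = 0.36·h(Casual) + 0.2·h(Reactivated) + 0.32·1 + 0.12·0
h(Reactivated) = 0.16·h(Casual) + 0.24·h(Reactivated) + 0.32·1 + 0.28·0
Solving: h(Casual) = 0.6761, h(Reactivated) = 0.5634.
Starting from Reactivated, the probability is 0.5634.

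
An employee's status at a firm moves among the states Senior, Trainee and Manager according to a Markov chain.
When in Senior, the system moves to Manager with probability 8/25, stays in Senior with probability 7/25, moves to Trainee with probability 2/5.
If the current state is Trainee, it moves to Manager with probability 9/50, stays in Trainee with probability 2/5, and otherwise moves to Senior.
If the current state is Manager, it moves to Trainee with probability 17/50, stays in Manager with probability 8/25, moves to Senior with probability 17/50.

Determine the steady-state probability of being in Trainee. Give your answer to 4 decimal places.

Let the stationary distribution be π with π = πP and π_1 + π_2 + π_3 = 1.
π_1 = 0.28·π_1 + 0.42·π_2 + 0.34·π_3
π_2 = 0.4·π_1 + 0.4·π_2 + 0.34·π_3
Solving with the normalization constraint gives π = (0.3497, 0.3840, 0.2662).
So the stationary probability of Trainee is 0.3840.

0.3840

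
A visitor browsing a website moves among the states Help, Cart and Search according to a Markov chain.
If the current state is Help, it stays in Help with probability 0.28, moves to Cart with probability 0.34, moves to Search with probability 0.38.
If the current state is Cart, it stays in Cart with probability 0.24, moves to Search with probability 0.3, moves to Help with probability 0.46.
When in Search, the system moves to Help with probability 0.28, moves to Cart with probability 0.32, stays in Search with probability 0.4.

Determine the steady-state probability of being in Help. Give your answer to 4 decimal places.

Let the stationary distribution be π with π = πP and π_1 + π_2 + π_3 = 1.
π_1 = 0.28·π_1 + 0.46·π_2 + 0.28·π_3
π_2 = 0.34·π_1 + 0.24·π_2 + 0.32·π_3
Solving with the normalization constraint gives π = (0.3344, 0.3025, 0.3631).
So the stationary probability of Help is 0.3344.

0.3344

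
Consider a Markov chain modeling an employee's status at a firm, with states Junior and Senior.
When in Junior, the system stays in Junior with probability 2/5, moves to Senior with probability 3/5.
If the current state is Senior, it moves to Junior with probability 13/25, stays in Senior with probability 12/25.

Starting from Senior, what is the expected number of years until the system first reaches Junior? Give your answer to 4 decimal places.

Let t(s) be the expected number of years to first reach Junior from state s, with t(Junior) = 0. Conditioning on the first year:
t(Senior) = 1 + 0.48·t(Senior)
Solving: t(Senior) = 1.9231.
Expected years from Senior to Junior: 1.9231.

1.9231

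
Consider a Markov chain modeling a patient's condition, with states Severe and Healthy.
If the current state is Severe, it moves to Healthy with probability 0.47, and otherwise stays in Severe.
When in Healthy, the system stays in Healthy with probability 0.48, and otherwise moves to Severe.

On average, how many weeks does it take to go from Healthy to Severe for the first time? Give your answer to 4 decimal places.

Let t(s) be the expected number of weeks to first reach Severe from state s, with t(Severe) = 0. Conditioning on the first week:
t(Healthy) = 1 + 0.48·t(Healthy)
Solving: t(Healthy) = 1.9231.
Expected weeks from Healthy to Severe: 1.9231.

1.9231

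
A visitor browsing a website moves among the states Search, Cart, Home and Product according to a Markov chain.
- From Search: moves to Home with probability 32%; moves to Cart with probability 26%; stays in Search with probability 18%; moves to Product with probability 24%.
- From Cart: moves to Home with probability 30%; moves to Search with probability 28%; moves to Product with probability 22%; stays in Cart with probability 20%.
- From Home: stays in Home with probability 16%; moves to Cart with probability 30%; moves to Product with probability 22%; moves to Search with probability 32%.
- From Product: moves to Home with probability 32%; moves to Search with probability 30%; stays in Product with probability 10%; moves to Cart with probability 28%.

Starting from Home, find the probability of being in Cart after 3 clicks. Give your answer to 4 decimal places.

Propagate the distribution vector 3 clicks from Home.
After 0 clicks: (0.0000, 0.0000, 1.0000, 0.0000)
After 1 click: (0.3200, 0.3000, 0.1600, 0.2200)
After 2 clicks: (0.2588, 0.2528, 0.2884, 0.2000)
After 3 clicks: (0.2697, 0.2604, 0.2688, 0.2012)
P(in Cart after 3 clicks) = 0.2604

0.2604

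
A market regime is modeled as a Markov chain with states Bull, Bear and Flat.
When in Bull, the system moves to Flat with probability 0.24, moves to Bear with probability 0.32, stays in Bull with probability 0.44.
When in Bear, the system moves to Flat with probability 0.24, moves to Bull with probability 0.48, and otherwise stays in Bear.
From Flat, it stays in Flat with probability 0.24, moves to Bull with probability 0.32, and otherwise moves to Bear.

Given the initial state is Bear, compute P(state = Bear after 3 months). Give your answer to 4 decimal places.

Propagate the distribution vector 3 months from Bear.
After 0 months: (0.0000, 1.0000, 0.0000)
After 1 month: (0.4800, 0.2800, 0.2400)
After 2 months: (0.4224, 0.3376, 0.2400)
After 3 months: (0.4247, 0.3353, 0.2400)
P(in Bear after 3 months) = 0.3353

0.3353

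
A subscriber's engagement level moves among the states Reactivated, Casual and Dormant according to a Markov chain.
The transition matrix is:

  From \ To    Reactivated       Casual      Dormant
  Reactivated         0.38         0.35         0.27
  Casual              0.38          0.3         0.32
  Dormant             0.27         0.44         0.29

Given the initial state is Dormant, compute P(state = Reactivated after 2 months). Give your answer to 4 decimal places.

0.3481

Sum over the intermediate state after 1 month:
P = P(Dormant→Reactivated)·P(Reactivated→Reactivated) + P(Dormant→Casual)·P(Casual→Reactivated) + P(Dormant→Dormant)·P(Dormant→Reactivated)
  = 0.27×0.38 + 0.44×0.38 + 0.29×0.27
  = 0.1026 + 0.1672 + 0.0783 = 0.3481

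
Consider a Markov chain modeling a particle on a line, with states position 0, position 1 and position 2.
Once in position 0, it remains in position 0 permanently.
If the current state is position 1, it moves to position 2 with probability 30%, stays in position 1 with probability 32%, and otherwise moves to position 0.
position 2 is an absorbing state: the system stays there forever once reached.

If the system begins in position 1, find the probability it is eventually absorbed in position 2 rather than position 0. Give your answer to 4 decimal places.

Let h(s) be the probability of absorption at position 2 starting from transient state s. Then h(position 2) = 1 and h(position 0) = 0. By first-step analysis:
h(position 1) = 0.38·0 + 0.32·h(position 1) + 0.3·1
Solving: h(position 1) = 0.4412.
Starting from position 1, the probability is 0.4412.

0.4412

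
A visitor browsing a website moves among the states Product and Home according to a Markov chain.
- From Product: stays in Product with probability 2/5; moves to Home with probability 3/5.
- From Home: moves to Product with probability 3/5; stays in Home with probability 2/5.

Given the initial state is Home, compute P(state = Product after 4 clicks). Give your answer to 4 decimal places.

0.4992

Propagate the distribution vector 4 clicks from Home.
After 0 clicks: (0.0000, 1.0000)
After 1 click: (0.6000, 0.4000)
After 2 clicks: (0.4800, 0.5200)
After 3 clicks: (0.5040, 0.4960)
After 4 clicks: (0.4992, 0.5008)
P(in Product after 4 clicks) = 0.4992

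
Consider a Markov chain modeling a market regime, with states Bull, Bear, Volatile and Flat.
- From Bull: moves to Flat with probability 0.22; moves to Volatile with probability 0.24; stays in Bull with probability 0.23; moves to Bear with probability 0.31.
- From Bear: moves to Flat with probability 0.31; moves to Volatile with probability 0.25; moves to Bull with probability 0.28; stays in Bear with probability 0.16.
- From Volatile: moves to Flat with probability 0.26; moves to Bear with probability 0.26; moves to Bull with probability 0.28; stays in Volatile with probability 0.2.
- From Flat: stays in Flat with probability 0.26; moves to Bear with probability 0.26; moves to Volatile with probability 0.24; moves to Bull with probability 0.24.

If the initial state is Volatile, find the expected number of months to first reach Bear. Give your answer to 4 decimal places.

Let t(s) be the expected number of months to first reach Bear from state s, with t(Bear) = 0. Conditioning on the first month:
t(Bull) = 1 + 0.23·t(Bull) + 0.24·t(Volatile) + 0.22·t(Flat)
t(Volatile) = 1 + 0.28·t(Bull) + 0.2·t(Volatile) + 0.26·t(Flat)
t(Flat) = 1 + 0.24·t(Bull) + 0.24·t(Volatile) + 0.26·t(Flat)
Solving: t(Bull) = 3.4901, t(Volatile) = 3.6649, t(Flat) = 3.6719.
Expected months from Volatile to Bear: 3.6649.

3.6649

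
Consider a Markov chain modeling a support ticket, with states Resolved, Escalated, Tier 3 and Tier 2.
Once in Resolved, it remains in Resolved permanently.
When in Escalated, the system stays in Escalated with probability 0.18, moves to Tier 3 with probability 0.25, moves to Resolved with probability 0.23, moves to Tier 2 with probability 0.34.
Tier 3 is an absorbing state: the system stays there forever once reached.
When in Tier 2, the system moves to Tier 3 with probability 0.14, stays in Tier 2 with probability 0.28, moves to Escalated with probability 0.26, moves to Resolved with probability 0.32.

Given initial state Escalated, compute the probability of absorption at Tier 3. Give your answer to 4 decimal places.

0.4534

Let h(s) be the probability of absorption at Tier 3 starting from transient state s. Then h(Tier 3) = 1 and h(Resolved) = 0. By first-step analysis:
h(Escalated) = 0.23·0 + 0.18·h(Escalated) + 0.25·1 + 0.34·h(Tier 2)
h(Tier 2) = 0.32·0 + 0.26·h(Escalated) + 0.14·1 + 0.28·h(Tier 2)
Solving: h(Escalated) = 0.4534, h(Tier 2) = 0.3582.
Starting from Escalated, the probability is 0.4534.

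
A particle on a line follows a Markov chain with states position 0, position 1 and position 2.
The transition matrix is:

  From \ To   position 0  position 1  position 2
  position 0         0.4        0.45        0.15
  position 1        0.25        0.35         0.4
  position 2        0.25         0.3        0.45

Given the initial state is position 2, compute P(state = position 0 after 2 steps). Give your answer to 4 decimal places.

Sum over the intermediate state after 1 step:
P = P(position 2→position 0)·P(position 0→position 0) + P(position 2→position 1)·P(position 1→position 0) + P(position 2→position 2)·P(position 2→position 0)
  = 0.25×0.4 + 0.3×0.25 + 0.45×0.25
  = 0.1000 + 0.0750 + 0.1125 = 0.2875

0.2875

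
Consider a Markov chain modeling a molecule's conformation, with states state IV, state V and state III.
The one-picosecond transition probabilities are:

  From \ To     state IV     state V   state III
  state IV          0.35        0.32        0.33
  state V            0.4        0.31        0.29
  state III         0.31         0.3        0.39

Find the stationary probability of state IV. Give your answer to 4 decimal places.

Let the stationary distribution be π with π = πP and π_1 + π_2 + π_3 = 1.
π_1 = 0.35·π_1 + 0.4·π_2 + 0.31·π_3
π_2 = 0.32·π_1 + 0.31·π_2 + 0.3·π_3
Solving with the normalization constraint gives π = (0.3520, 0.3101, 0.3379).
So the stationary probability of state IV is 0.3520.

0.3520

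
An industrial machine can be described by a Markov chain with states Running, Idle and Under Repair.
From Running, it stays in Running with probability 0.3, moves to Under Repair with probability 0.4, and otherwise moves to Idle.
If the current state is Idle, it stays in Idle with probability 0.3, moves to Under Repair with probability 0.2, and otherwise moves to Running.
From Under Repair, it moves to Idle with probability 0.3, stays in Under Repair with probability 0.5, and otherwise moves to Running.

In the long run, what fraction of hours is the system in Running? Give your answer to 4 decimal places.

0.3222

Let the stationary distribution be π with π = πP and π_1 + π_2 + π_3 = 1.
π_1 = 0.3·π_1 + 0.5·π_2 + 0.2·π_3
π_2 = 0.3·π_1 + 0.3·π_2 + 0.3·π_3
Solving with the normalization constraint gives π = (0.3222, 0.3000, 0.3778).
So the stationary probability of Running is 0.3222.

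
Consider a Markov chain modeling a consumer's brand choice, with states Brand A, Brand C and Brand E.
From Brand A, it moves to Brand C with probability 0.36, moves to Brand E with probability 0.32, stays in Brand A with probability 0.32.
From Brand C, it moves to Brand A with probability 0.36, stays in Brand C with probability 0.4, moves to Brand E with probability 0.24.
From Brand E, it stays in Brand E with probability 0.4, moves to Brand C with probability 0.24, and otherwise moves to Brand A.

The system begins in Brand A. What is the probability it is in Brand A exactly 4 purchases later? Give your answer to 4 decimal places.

Propagate the distribution vector 4 purchases from Brand A.
After 0 purchases: (1.0000, 0.0000, 0.0000)
After 1 purchase: (0.3200, 0.3600, 0.3200)
After 2 purchases: (0.3472, 0.3360, 0.3168)
After 3 purchases: (0.3461, 0.3354, 0.3185)
After 4 purchases: (0.3462, 0.3352, 0.3186)
P(in Brand A after 4 purchases) = 0.3462

0.3462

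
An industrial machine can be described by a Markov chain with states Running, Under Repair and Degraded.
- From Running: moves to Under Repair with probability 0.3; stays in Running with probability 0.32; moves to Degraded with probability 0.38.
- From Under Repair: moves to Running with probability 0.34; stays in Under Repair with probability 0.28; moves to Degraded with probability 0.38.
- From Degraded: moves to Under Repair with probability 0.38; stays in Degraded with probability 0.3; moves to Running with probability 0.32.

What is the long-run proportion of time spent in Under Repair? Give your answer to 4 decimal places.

Let the stationary distribution be π with π = πP and π_1 + π_2 + π_3 = 1.
π_1 = 0.32·π_1 + 0.34·π_2 + 0.32·π_3
π_2 = 0.3·π_1 + 0.28·π_2 + 0.38·π_3
Solving with the normalization constraint gives π = (0.3264, 0.3217, 0.3519).
So the stationary probability of Under Repair is 0.3217.

0.3217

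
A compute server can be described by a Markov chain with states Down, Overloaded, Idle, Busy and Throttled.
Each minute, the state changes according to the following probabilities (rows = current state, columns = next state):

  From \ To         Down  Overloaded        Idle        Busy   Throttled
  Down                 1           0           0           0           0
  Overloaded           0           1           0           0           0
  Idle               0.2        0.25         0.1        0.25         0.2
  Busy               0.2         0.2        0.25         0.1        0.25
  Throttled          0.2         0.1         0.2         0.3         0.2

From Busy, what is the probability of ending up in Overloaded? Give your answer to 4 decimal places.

0.4839

Let h(s) be the probability of absorption at Overloaded starting from transient state s. Then h(Overloaded) = 1 and h(Down) = 0. By first-step analysis:
h(Idle) = 0.2·0 + 0.25·1 + 0.1·h(Idle) + 0.25·h(Busy) + 0.2·h(Throttled)
h(Busy) = 0.2·0 + 0.2·1 + 0.25·h(Idle) + 0.1·h(Busy) + 0.25·h(Throttled)
h(Throttled) = 0.2·0 + 0.1·1 + 0.2·h(Idle) + 0.3·h(Busy) + 0.2·h(Throttled)
Solving: h(Idle) = 0.5086, h(Busy) = 0.4839, h(Throttled) = 0.4336.
Starting from Busy, the probability is 0.4839.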